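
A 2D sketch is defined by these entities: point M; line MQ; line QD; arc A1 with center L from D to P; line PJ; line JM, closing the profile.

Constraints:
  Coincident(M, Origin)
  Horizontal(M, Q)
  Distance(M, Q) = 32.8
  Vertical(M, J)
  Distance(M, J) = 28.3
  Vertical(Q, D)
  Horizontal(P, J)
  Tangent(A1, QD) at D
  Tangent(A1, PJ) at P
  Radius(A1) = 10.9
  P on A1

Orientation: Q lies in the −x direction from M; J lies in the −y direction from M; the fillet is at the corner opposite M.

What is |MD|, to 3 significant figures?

37.1

The virtual corner opposite M is at (-32.8, -28.3). A1 meets QD tangentially, so LD is at right angles to QD and since A1 is tangent to PJ there, LP ⟂ PJ, with radius 10.9, so the center L sits 10.9 in from both sides at L = (-21.9, -17.4). That places the tangent points at D = (-32.8, -17.4) on QD and P = (-21.9, -28.3) on PJ. Then |MD| = |D − M| = 37.1.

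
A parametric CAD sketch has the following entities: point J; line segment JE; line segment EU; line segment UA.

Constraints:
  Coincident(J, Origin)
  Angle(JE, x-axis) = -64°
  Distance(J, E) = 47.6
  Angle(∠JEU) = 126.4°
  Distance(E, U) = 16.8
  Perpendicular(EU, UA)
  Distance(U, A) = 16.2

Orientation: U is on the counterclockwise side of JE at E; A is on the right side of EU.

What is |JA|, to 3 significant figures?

70.7

J is at the origin; JE runs at -64.0° with length 47.6, so E = 47.6·(cos -64.0°, sin -64.0°) = (20.9, -42.8). ∠JEU = 126.4°, so EU runs at -64.0° + (180° − 126.4°) = -10.4° from the x-axis; with |EU| = 16.8, U = E + 16.8·(cos -10.4°, sin -10.4°) = (37.4, -45.8). EU is perpendicular to UA; with |UA| = 16.2 on the right of EU, A = U + 16.2·(-0.181, -0.984) = (34.5, -61.7). Then |JA| = |A − J| = 70.7.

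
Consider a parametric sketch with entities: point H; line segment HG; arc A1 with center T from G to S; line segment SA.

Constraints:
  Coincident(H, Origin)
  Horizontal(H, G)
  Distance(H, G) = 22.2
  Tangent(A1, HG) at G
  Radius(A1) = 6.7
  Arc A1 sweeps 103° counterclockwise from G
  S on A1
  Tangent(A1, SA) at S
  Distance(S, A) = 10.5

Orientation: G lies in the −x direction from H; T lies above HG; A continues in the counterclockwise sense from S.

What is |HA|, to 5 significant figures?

25.791

On A1, G sits at bearing -90° from T; a 103° counterclockwise sweep puts S at bearing 13°, so S = T + 6.7·(cos 13°, sin 13°) = (-15.672, 8.2072). Since A1 is tangent to SA there, TS ⟂ SA, so SA runs along (−sin 13°, cos 13°); with |SA| = 10.5, A = (-18.034, 18.438). Then |HA| = |A − H| = 25.791.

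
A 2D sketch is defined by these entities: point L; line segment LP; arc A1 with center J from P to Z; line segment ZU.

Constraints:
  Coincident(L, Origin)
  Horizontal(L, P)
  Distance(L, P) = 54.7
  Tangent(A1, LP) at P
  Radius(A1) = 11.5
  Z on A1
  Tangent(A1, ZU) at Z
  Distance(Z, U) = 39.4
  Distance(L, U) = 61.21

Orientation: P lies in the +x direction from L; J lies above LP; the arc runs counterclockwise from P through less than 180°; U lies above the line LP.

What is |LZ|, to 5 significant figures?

66.135

Checks: |JZ| = 11.50 ✓; ∠(JZ, ZU) = 90.00° ✓; |ZU| = 39.40 ✓; |LU| = 61.21 ✓.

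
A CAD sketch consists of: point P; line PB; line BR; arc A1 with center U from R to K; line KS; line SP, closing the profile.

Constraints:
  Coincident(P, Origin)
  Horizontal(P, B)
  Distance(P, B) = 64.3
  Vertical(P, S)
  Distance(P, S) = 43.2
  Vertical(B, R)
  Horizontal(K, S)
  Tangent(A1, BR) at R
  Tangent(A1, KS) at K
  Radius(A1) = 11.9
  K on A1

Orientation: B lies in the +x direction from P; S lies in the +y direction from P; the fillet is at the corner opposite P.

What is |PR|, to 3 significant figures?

71.5

The virtual corner opposite P is at (64.3, 43.2). Since A1 is tangent to BR there, UR ⟂ BR and the tangent condition forces UK to be normal to KS, with radius 11.9, so the center U sits 11.9 in from both sides at U = (52.4, 31.3). That places the tangent points at R = (64.3, 31.3) on BR and K = (52.4, 43.2) on KS. Then |PR| = |R − P| = 71.5.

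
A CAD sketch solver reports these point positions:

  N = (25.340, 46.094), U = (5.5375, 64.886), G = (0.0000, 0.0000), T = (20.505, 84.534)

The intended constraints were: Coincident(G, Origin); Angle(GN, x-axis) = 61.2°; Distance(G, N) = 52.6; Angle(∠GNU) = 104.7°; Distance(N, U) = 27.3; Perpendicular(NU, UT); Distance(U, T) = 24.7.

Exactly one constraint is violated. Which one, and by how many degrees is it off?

Perpendicular(NU, UT) — off by 6.20°.

G = (0.00, 0.00) ✓; GN at 61.20° ✓; |GN| = 52.60 ✓; ∠GNU = 104.7° ✓; |NU| = 27.30 ✓; ∠(NU, UT) = 83.80° ✗; |UT| = 24.70 ✓.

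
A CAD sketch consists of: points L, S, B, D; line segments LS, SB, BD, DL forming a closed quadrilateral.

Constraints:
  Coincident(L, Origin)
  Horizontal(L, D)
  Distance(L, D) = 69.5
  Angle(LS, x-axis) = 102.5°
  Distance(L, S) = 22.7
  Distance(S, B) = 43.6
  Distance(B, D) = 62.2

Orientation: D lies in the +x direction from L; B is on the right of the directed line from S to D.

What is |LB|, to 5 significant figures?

21.330

L is at the origin; LD is horizontal with |LD| = 69.5 and D in +x, so D = (69.5, 0). LS runs at 102.5° with |LS| = 22.7, so S = (-4.9132, 22.162). B is determined by |SB| = 43.6 and |BD| = 62.2 together: it lies at the intersection of circle(S, 43.6) and circle(D, 62.2). With |SD| = 77.643, the foot of the radical line on SD is 26.149 from S and the perpendicular offset is √(43.6² − 26.149²) = 34.888. Taking the right-of-SD solution: B = (10.190, -18.739).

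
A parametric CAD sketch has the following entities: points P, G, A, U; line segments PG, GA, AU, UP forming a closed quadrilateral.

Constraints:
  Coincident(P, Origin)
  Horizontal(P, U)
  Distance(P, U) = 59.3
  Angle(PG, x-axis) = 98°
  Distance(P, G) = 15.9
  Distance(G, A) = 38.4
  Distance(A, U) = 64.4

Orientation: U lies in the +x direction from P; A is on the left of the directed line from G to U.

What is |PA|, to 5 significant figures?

51.793

Checks: PG at 98.00° ✓; |GA| = 38.40 ✓; |AU| = 64.40 ✓.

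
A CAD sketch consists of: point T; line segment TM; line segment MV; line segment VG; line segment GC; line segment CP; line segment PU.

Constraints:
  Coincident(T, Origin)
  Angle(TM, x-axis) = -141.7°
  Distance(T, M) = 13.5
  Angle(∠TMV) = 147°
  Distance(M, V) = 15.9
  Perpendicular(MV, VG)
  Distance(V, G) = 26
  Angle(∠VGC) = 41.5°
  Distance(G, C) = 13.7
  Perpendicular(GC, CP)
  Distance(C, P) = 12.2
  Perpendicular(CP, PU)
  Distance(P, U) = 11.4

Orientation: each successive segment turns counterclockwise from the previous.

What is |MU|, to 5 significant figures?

28.550

T is at the origin; TM runs at -141.7° with length 13.5, so M = (-10.594, -8.3670). ∠TMV = 147.0° gives MV at -108.70° from the x-axis; with |MV| = 15.9, V = (-15.692, -23.428). The perpendicularity gives VG at right angles to MV, so VG runs at -18.700°; with |VG| = 26.0, G = (8.9352, -31.764). ∠VGC = 41.5° gives GC at 119.80° from the x-axis; with |GC| = 13.7, C = (2.1267, -19.875). GC ⟂ CP, so CP runs at -150.20°; with |CP| = 12.2, P = (-8.4600, -25.938). The perpendicularity gives PU at right angles to CP, so PU runs at -60.200°; with |PU| = 11.4, U = (-2.7945, -35.831). Then |MU| = |U − M| = 28.550.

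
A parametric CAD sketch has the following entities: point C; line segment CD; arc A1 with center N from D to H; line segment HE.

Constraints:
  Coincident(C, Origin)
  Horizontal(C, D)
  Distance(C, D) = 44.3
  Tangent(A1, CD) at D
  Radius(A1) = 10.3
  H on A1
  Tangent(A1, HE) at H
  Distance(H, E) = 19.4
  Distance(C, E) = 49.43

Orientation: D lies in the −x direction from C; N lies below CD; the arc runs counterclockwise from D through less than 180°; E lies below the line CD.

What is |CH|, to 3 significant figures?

54.6

Checks: C.y = 0.00, D.y = 0.00 ✓; |NH| = 10.30 ✓; ∠(NH, HE) = 90.00° ✓; |HE| = 19.40 ✓; |CE| = 49.43 ✓.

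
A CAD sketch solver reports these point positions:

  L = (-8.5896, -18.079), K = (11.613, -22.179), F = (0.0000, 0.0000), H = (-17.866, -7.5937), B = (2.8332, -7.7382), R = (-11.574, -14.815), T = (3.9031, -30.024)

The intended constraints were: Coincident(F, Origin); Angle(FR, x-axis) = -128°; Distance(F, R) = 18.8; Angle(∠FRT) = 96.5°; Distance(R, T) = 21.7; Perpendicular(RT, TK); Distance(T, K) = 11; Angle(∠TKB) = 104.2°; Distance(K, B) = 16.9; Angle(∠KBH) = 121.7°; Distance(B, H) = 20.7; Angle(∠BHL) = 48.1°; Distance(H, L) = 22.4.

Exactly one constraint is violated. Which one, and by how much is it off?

Distance(H, L) = 22.4 — off by 8.40.

F = (0.00, 0.00) ✓; FR at -128.0° ✓; |FR| = 18.80 ✓; ∠FRT = 96.50° ✓; |RT| = 21.70 ✓; ∠(RT, TK) = 90.00° ✓; |TK| = 11.00 ✓; ∠TKB = 104.2° ✓; |KB| = 16.90 ✓; ∠KBH = 121.7° ✓; |BH| = 20.70 ✓; ∠BHL = 48.10° ✓; |HL| = 14.00 ✗.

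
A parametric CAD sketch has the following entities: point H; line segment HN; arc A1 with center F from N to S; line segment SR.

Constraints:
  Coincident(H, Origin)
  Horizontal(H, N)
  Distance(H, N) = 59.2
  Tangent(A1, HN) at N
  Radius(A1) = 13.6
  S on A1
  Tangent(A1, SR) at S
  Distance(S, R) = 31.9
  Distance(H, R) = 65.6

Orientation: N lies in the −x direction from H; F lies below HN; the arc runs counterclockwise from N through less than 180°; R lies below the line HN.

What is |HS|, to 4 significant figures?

72.72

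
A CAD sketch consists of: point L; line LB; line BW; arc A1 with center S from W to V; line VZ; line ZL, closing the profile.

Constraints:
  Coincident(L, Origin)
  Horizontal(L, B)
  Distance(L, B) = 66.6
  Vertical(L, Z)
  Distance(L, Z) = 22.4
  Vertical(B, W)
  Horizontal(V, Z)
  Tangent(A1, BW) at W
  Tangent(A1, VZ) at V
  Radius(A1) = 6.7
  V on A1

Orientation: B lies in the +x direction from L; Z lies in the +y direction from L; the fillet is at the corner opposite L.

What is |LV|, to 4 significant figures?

63.95

The virtual corner opposite L is at (66.60, 22.40). Since A1 is tangent to BW there, SW ⟂ BW and A1 meets VZ tangentially, so SV is at right angles to VZ, with radius 6.7, so the center S sits 6.7 in from both sides at S = (59.90, 15.70). That places the tangent points at W = (66.60, 15.70) on BW and V = (59.90, 22.40) on VZ. Then |LV| = |V − L| = 63.95.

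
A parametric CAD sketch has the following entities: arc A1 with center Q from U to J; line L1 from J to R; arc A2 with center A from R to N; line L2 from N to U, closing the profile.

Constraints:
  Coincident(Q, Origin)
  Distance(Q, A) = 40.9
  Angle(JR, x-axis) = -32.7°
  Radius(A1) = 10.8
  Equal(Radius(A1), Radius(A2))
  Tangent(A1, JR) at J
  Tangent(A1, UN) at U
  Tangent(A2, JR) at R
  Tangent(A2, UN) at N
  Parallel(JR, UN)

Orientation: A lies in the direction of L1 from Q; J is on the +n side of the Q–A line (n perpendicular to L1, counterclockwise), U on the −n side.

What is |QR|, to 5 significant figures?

42.302

Tangency of A1 to both parallel lines with radius 10.8 puts J and U at Q ± 10.8·n: J = (5.8346, 9.0883), U = (-5.8346, -9.0883). Equal radii place R and N the same way about A: R = A + 10.8·n = (40.252, -13.008), N = A − 10.8·n = (28.583, -31.184). Then |QR| = |R − Q| = 42.302.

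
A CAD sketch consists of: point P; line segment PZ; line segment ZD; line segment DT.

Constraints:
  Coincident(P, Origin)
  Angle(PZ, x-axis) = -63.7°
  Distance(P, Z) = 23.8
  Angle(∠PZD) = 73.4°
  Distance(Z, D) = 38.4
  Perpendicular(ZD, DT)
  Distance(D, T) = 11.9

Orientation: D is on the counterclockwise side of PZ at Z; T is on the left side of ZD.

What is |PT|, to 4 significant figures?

33.43

P is at the origin; PZ runs at -63.7° with length 23.8, so Z = 23.8·(cos -63.7°, sin -63.7°) = (10.55, -21.34). ∠PZD = 73.4°, so ZD runs at -63.7° + (180° − 73.4°) = 42.90° from the x-axis; with |ZD| = 38.4, D = Z + 38.4·(cos 42.90°, sin 42.90°) = (38.67, 4.803). ZD is perpendicular to DT; with |DT| = 11.9 on the left of ZD, T = D + 11.9·(-0.6807, 0.7325) = (30.57, 13.52). Then |PT| = |T − P| = 33.43.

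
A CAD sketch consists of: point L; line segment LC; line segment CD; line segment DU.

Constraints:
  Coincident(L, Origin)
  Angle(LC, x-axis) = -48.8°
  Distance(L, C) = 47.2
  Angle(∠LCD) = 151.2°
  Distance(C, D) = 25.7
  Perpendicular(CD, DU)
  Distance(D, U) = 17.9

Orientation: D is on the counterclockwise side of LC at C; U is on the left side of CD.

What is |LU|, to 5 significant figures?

67.236

L is at the origin; LC runs at -48.8° with length 47.2, so C = 47.2·(cos -48.8°, sin -48.8°) = (31.090, -35.514). ∠LCD = 151.2°, so CD runs at -48.8° + (180° − 151.2°) = -20.000° from the x-axis; with |CD| = 25.7, D = C + 25.7·(cos -20.000°, sin -20.000°) = (55.240, -44.304). CD ⟂ DU; with |DU| = 17.9 on the left of CD, U = D + 17.9·(0.34202, 0.93969) = (61.362, -27.483). Then |LU| = |U − L| = 67.236.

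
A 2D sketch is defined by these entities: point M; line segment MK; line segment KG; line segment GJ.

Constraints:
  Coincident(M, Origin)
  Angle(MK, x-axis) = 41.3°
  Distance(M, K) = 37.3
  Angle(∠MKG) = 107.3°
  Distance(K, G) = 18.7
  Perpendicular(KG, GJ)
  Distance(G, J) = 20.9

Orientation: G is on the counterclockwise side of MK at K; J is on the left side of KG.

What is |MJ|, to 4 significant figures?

33.23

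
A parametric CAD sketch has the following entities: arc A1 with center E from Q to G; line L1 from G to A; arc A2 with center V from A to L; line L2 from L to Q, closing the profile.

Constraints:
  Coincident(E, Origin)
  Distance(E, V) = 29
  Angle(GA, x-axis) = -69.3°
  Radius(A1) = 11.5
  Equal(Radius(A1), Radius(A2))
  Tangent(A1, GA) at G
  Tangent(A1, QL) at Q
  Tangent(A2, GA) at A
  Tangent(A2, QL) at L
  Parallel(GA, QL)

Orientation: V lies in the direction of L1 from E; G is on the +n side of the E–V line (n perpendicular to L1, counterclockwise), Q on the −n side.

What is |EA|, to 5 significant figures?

31.197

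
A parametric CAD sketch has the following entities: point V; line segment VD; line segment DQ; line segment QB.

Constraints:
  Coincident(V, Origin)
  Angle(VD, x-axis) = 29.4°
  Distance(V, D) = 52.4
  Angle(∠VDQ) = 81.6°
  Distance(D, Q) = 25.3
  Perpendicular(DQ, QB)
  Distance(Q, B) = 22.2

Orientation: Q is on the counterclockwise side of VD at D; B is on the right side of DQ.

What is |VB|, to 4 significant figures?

76.11

V is at the origin; VD runs at 29.4° with length 52.4, so D = 52.4·(cos 29.4°, sin 29.4°) = (45.65, 25.72). ∠VDQ = 81.6°, so DQ runs at 29.4° + (180° − 81.6°) = 127.8° from the x-axis; with |DQ| = 25.3, Q = D + 25.3·(cos 127.8°, sin 127.8°) = (30.15, 45.71). DQ ⟂ QB; with |QB| = 22.2 on the right of DQ, B = Q + 22.2·(0.7902, 0.6129) = (47.69, 59.32). Then |VB| = |B − V| = 76.11.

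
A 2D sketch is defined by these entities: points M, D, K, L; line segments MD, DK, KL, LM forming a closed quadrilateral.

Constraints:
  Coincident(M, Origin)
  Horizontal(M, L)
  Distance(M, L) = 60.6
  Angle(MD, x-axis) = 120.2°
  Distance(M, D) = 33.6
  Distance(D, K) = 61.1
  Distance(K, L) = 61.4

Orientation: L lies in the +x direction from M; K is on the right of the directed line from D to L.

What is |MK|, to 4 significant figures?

28.29

M is at the origin; M and L share the same y with |ML| = 60.6 and L in +x, so L = (60.6, 0). MD runs at 120.2° with |MD| = 33.6, so D = (-16.90, 29.04). K is determined by |DK| = 61.1 and |KL| = 61.4 together: it lies at the intersection of circle(D, 61.1) and circle(L, 61.4). With |DL| = 82.76, the foot of the radical line on DL is 41.16 from D and the perpendicular offset is √(61.1² − 41.16²) = 45.16. Taking the right-of-DL solution: K = (5.797, -27.69).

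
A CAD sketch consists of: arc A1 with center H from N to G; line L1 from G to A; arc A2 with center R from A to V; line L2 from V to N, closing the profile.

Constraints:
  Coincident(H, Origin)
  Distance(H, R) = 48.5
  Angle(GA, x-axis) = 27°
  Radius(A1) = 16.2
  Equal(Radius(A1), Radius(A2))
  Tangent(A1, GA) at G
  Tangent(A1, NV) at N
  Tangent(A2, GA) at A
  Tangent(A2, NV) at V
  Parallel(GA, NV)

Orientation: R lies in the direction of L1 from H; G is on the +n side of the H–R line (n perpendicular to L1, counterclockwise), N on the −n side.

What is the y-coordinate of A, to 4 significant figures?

36.45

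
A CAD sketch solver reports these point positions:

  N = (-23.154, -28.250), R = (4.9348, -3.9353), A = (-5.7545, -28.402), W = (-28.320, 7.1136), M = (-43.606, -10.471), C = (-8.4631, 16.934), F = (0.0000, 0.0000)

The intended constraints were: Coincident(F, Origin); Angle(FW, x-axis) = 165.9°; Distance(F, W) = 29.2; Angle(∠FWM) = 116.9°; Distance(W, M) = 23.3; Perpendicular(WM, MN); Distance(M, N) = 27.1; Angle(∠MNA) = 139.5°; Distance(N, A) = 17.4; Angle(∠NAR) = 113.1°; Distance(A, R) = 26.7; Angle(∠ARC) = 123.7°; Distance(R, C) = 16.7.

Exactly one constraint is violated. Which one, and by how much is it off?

Distance(R, C) = 16.7 — off by 8.10.

F = (0.00, 0.00) ✓; FW at 165.9° ✓; |FW| = 29.20 ✓; ∠FWM = 116.9° ✓; |WM| = 23.30 ✓; ∠(WM, MN) = 90.00° ✓; |MN| = 27.10 ✓; ∠MNA = 139.5° ✓; |NA| = 17.40 ✓; ∠NAR = 113.1° ✓; |AR| = 26.70 ✓; ∠ARC = 123.7° ✓; |RC| = 24.80 ✗.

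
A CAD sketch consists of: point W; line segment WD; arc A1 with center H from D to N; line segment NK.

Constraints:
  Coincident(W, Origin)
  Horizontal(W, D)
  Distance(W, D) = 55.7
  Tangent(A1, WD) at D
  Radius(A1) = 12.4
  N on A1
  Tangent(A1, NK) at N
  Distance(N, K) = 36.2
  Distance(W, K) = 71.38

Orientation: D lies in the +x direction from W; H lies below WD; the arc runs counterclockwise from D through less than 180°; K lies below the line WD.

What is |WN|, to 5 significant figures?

45.994

W is at the origin; WD is horizontal with |WD| = 55.7 and D on the +x side, so D = (55.700, 0.0000). A1 meets WD tangentially, so HD is at right angles to WD, so H = D + (0, -12.4) = (55.700, -12.400). Since HN ⟂ NK (tangency), |HK| = √(12.4² + 36.2²) = 38.265 regardless of where N sits on A1. So K lies on both circle(W, 71.38) and circle(H, 38.265); the below-WD intersection is K = (50.620, -50.326). N is the foot of the tangent from K: N = (43.540, -14.825).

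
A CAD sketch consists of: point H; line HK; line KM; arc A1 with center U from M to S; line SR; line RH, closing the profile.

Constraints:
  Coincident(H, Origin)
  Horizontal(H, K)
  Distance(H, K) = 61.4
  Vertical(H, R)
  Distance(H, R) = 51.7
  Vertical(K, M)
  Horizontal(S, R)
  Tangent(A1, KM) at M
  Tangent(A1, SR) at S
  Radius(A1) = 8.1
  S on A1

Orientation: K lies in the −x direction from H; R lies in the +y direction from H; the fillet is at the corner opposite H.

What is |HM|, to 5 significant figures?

75.306

H is at the origin; HK is horizontal with |HK| = 61.4 and K on the −x side, so K = (-61.400, 0.0000). HR is vertical with |HR| = 51.7 and R on the +y side, so R = (0.0000, 51.700). The virtual corner opposite H is at (-61.400, 51.700). Since A1 is tangent to KM there, UM ⟂ KM and tangency of A1 to SR means the radius US is perpendicular to SR, with radius 8.1, so the center U sits 8.1 in from both sides at U = (-53.300, 43.600). That places the tangent points at M = (-61.400, 43.600) on KM and S = (-53.300, 51.700) on SR. Then |HM| = |M − H| = 75.306.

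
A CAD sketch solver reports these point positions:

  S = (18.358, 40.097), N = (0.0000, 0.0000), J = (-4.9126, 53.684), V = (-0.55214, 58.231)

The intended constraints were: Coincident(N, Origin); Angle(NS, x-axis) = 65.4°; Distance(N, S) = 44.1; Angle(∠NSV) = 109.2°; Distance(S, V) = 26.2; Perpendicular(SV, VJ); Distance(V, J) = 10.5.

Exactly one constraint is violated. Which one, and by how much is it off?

Distance(V, J) = 10.5 — off by 4.20.

N = (0.00, 0.00) ✓; NS at 65.40° ✓; |NS| = 44.10 ✓; ∠NSV = 109.2° ✓; |SV| = 26.20 ✓; ∠(SV, VJ) = 90.00° ✓; |VJ| = 6.300 ✗.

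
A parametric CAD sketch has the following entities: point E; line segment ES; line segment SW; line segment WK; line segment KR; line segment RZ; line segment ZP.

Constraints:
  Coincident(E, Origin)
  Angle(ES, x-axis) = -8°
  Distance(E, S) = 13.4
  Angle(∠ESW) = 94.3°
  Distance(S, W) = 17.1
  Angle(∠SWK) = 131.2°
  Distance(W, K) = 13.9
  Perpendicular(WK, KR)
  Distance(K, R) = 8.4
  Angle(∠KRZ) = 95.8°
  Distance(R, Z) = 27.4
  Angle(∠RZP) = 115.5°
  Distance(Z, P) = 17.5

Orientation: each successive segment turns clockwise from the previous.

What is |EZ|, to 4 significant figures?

16.08

E is at the origin; ES runs at -8.0° with length 13.4, so S = (13.27, -1.865). ∠ESW = 94.3° gives SW at -93.70° from the x-axis; with |SW| = 17.1, W = (12.17, -18.93). ∠SWK = 131.2° gives WK at -142.5° from the x-axis; with |WK| = 13.9, K = (1.138, -27.39). The perpendicularity gives KR at right angles to WK, so KR runs at 127.5°; with |KR| = 8.4, R = (-3.975, -20.73). ∠KRZ = 95.8° gives RZ at 43.30° from the x-axis; with |RZ| = 27.4, Z = (15.97, -1.935). Then |EZ| = |Z − E| = 16.08.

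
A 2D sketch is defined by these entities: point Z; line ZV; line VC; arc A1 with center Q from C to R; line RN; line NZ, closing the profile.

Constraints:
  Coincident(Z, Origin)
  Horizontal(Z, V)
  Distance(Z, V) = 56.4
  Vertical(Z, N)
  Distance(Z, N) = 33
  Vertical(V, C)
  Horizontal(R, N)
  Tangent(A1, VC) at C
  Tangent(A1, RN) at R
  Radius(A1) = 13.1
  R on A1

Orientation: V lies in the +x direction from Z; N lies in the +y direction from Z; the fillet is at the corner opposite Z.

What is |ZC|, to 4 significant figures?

59.81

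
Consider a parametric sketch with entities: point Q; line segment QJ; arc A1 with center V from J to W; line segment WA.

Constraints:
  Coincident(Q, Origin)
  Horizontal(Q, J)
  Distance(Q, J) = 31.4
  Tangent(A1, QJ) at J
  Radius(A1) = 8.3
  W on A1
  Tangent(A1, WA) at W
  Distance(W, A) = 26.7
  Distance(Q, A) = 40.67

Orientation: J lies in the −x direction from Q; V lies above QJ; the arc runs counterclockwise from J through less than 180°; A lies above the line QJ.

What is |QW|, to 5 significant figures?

24.401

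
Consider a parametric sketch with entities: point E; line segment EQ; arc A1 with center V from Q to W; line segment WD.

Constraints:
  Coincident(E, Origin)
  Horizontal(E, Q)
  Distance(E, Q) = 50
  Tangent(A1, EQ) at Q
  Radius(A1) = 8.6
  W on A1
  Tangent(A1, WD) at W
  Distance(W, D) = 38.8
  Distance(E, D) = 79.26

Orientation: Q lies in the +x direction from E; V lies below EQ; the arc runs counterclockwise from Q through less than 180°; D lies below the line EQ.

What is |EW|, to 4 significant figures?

44.99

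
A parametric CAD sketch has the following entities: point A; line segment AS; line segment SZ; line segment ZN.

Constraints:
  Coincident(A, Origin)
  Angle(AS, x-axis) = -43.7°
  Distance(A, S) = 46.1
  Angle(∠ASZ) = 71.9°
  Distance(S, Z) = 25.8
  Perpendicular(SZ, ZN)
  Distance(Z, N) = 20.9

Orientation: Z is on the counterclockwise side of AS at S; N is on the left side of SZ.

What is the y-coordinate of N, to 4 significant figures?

0.4482

∠ASZ = 71.9°, so SZ runs at -43.7° + (180° − 71.9°) = 64.40° from the x-axis; with |SZ| = 25.8, Z = S + 25.8·(cos 64.40°, sin 64.40°) = (44.48, -8.582). The perpendicularity gives ZN at right angles to SZ; with |ZN| = 20.9 on the left of SZ, N = Z + 20.9·(-0.9018, 0.4321) = (25.63, 0.4482). So N.y = 0.4482.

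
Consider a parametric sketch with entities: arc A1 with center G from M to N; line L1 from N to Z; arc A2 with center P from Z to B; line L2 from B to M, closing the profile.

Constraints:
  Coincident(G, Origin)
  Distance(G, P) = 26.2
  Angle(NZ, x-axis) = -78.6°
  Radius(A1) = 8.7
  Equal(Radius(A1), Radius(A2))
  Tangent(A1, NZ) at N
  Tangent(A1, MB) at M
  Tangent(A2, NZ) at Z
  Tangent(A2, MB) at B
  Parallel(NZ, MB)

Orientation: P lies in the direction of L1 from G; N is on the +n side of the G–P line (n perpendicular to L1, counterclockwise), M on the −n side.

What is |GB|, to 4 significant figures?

27.61

The slot axis is L1's direction at -78.6°, so u = (cos -78.6°, sin -78.6°) = (0.1977, -0.9803) and n = (−sin -78.6°, cos -78.6°) = (0.9803, 0.1977). G is at the origin and P lies 26.2 along u from G, so P = 26.2·u = (5.179, -25.68). Tangency of A1 to both parallel lines with radius 8.7 puts N and M at G ± 8.7·n: N = (8.528, 1.720), M = (-8.528, -1.720). Equal radii place Z and B the same way about P: Z = P + 8.7·n = (13.71, -23.96), B = P − 8.7·n = (-3.350, -27.40). Then |GB| = |B − G| = 27.61.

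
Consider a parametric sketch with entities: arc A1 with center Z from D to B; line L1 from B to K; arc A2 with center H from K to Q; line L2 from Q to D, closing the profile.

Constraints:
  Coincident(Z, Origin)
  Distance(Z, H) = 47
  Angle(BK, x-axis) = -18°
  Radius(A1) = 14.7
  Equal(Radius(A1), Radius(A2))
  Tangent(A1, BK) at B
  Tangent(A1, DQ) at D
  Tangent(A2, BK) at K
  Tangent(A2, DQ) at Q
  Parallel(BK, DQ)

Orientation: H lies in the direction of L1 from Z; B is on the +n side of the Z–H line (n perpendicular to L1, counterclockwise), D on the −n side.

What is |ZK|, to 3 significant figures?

49.2

Tangency of A1 to both parallel lines with radius 14.7 puts B and D at Z ± 14.7·n: B = (4.54, 14.0), D = (-4.54, -14.0). Equal radii place K and Q the same way about H: K = H + 14.7·n = (49.2, -0.543), Q = H − 14.7·n = (40.2, -28.5). Then |ZK| = |K − Z| = 49.2.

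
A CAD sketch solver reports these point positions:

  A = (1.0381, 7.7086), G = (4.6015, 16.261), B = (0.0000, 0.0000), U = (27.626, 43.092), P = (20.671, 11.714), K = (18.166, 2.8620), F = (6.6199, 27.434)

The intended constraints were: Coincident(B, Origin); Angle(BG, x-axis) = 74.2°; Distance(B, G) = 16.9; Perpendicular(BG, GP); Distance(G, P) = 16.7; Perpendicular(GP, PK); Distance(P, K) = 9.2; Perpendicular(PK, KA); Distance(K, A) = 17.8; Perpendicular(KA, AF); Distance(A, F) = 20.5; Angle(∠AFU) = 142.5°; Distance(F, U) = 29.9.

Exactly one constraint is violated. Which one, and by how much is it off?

Distance(F, U) = 29.9 — off by 3.70.

B = (0.00, 0.00) ✓; BG at 74.20° ✓; |BG| = 16.90 ✓; ∠(BG, GP) = 90.00° ✓; |GP| = 16.70 ✓; ∠(GP, PK) = 90.00° ✓; |PK| = 9.200 ✓; ∠(PK, KA) = 90.00° ✓; |KA| = 17.80 ✓; ∠(KA, AF) = 90.00° ✓; |AF| = 20.50 ✓; ∠AFU = 142.5° ✓; |FU| = 26.20 ✗.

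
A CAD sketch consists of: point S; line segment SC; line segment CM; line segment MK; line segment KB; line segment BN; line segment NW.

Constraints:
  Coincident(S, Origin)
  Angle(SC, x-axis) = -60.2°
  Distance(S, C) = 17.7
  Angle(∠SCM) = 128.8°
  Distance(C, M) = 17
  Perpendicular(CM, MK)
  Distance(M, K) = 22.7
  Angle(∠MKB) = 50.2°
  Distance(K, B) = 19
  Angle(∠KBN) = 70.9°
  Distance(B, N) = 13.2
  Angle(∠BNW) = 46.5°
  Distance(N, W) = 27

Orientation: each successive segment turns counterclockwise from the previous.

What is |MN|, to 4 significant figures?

4.969

∠MKB = 50.2° gives KB at -149.2° from the x-axis; with |KB| = 19.0, B = (12.82, -5.327). ∠KBN = 70.9° gives BN at -40.10° from the x-axis; with |BN| = 13.2, N = (22.91, -13.83). Then |MN| = |N − M| = 4.969.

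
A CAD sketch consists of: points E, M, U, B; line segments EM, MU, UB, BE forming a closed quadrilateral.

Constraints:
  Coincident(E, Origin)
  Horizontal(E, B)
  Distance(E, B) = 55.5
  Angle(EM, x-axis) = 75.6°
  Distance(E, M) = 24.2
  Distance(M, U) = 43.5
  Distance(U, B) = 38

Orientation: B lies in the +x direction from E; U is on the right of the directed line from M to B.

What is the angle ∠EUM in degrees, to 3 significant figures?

30.5°

E is at the origin; E and B share the same y with |EB| = 55.5 and B in +x, so B = (55.5, 0). EM runs at 75.6° with |EM| = 24.2, so M = (6.02, 23.4). U is determined by |MU| = 43.5 and |UB| = 38.0 together: it lies at the intersection of circle(M, 43.5) and circle(B, 38.0). With |MB| = 54.8, the foot of the radical line on MB is 31.5 from M and the perpendicular offset is √(43.5² − 31.5²) = 30.0. Taking the right-of-MB solution: U = (21.6, -17.2).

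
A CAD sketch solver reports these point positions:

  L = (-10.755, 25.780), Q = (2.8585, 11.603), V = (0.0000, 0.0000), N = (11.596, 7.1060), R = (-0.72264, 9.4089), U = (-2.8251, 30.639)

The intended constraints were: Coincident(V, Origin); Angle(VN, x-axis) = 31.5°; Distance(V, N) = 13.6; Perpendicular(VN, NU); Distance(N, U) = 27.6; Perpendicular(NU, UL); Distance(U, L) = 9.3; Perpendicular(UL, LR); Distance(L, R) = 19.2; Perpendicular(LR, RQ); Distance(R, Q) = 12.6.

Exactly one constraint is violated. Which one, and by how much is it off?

Distance(R, Q) = 12.6 — off by 8.40.

V = (0.00, 0.00) ✓; VN at 31.50° ✓; |VN| = 13.60 ✓; ∠(VN, NU) = 90.00° ✓; |NU| = 27.60 ✓; ∠(NU, UL) = 90.00° ✓; |UL| = 9.300 ✓; ∠(UL, LR) = 90.00° ✓; |LR| = 19.20 ✓; ∠(LR, RQ) = 89.99° ✓; |RQ| = 4.200 ✗.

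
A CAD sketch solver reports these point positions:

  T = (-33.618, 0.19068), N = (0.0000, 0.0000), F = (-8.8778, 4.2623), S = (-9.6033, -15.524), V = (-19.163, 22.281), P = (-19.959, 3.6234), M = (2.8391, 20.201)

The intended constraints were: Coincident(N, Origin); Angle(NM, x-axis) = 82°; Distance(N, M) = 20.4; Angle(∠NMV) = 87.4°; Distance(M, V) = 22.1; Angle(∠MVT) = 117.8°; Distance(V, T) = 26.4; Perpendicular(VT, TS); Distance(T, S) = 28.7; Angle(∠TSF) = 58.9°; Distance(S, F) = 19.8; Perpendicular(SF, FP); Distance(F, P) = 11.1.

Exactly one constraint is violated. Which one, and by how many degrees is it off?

Perpendicular(SF, FP) — off by 5.40°.

N = (0.00, 0.00) ✓; NM at 82.00° ✓; |NM| = 20.40 ✓; ∠NMV = 87.40° ✓; |MV| = 22.10 ✓; ∠MVT = 117.8° ✓; |VT| = 26.40 ✓; ∠(VT, TS) = 90.00° ✓; |TS| = 28.70 ✓; ∠TSF = 58.90° ✓; |SF| = 19.80 ✓; ∠(SF, FP) = 95.40° ✗; |FP| = 11.10 ✓.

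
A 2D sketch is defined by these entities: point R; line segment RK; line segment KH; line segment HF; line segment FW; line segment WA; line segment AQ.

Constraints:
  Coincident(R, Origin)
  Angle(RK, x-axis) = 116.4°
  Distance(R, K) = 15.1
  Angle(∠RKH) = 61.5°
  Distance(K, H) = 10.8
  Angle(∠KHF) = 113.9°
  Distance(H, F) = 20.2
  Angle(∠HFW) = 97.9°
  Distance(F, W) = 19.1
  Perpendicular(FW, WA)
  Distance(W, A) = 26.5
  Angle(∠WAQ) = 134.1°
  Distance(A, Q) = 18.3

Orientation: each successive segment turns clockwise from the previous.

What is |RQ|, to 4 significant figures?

28.64

R is at the origin; RK runs at 116.4° with length 15.1, so K = (-6.714, 13.53). ∠RKH = 61.5° gives KH at -2.100° from the x-axis; with |KH| = 10.8, H = (4.079, 13.13). ∠KHF = 113.9° gives HF at -68.20° from the x-axis; with |HF| = 20.2, F = (11.58, -5.626). ∠HFW = 97.9° gives FW at -150.3° from the x-axis; with |FW| = 19.1, W = (-5.010, -15.09). The perpendicularity gives WA at right angles to FW, so WA runs at 119.7°; with |WA| = 26.5, A = (-18.14, 7.930). ∠WAQ = 134.1° gives AQ at 73.80° from the x-axis; with |AQ| = 18.3, Q = (-13.03, 25.50). Then |RQ| = |Q − R| = 28.64.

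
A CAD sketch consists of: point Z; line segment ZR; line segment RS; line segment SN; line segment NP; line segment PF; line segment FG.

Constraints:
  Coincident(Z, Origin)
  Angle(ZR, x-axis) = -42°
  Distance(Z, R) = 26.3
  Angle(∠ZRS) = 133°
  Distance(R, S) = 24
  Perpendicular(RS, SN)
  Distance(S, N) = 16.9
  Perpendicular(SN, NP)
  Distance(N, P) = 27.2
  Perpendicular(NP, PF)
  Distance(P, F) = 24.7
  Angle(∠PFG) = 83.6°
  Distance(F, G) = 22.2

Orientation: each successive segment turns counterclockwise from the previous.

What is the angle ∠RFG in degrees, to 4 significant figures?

61.29°

NP is perpendicular to PF, so PF runs at -85.00°; with |PF| = 24.7, F = (17.04, -25.65). ∠PFG = 83.6° gives FG at 11.40° from the x-axis; with |FG| = 22.2, G = (38.80, -21.26). Then cos ∠RFG = FR·FG / (|FR||FG|), giving 61.29°.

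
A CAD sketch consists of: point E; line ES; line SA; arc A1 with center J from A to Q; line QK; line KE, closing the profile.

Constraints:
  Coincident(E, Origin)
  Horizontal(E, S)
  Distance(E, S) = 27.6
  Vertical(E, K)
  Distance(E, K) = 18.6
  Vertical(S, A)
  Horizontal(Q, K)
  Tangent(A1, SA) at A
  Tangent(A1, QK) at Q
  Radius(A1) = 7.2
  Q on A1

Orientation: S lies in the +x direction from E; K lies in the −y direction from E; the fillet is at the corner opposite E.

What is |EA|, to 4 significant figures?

29.86

E is at the origin; ES is horizontal with |ES| = 27.6 and S on the +x side, so S = (27.60, 0.000). E and K share the same x with |EK| = 18.6 and K on the −y side, so K = (0.000, -18.60). The virtual corner opposite E is at (27.60, -18.60). Since A1 is tangent to SA there, JA ⟂ SA and A1 meets QK tangentially, so JQ is at right angles to QK, with radius 7.2, so the center J sits 7.2 in from both sides at J = (20.40, -11.40). That places the tangent points at A = (27.60, -11.40) on SA and Q = (20.40, -18.60) on QK. Then |EA| = |A − E| = 29.86.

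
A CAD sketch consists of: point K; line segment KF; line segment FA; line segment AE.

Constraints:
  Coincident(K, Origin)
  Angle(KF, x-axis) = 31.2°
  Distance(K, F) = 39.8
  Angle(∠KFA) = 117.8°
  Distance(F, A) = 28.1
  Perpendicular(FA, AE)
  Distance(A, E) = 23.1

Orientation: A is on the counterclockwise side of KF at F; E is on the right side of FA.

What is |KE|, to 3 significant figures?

74.7

∠KFA = 117.8°, so FA runs at 31.2° + (180° − 117.8°) = 93.4° from the x-axis; with |FA| = 28.1, A = F + 28.1·(cos 93.4°, sin 93.4°) = (32.4, 48.7). FA ⟂ AE; with |AE| = 23.1 on the right of FA, E = A + 23.1·(0.998, 0.0593) = (55.4, 50.0). Then |KE| = |E − K| = 74.7.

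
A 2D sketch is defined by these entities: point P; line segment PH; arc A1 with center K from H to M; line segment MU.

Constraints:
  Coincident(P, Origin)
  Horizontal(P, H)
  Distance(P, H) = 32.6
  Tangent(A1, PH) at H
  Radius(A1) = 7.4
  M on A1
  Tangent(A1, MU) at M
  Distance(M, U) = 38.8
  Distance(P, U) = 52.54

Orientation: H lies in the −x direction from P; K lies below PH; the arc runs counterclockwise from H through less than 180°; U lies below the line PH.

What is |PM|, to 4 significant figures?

40.75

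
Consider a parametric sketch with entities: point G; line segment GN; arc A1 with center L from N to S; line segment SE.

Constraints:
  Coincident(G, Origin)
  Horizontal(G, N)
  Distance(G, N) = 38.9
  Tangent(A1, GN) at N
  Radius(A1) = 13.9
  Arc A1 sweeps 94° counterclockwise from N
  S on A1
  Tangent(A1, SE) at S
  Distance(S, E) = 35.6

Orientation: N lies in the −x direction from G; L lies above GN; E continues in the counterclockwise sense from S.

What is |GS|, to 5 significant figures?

29.117

Since A1 is tangent to GN there, LN ⟂ GN, so L = N + (0, 13.9) = (-38.900, 13.900). On A1, N sits at bearing -90° from L; a 94° counterclockwise sweep puts S at bearing 4°, so S = L + 13.9·(cos 4°, sin 4°) = (-25.034, 14.870). Then |GS| = |S − G| = 29.117.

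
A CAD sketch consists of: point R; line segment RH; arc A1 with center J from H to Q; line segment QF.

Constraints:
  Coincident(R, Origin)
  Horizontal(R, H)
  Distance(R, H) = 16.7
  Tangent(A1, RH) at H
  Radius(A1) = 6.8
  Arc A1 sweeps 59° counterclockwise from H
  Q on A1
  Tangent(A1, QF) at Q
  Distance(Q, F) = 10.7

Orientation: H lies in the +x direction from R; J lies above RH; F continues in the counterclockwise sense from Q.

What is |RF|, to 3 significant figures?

30.7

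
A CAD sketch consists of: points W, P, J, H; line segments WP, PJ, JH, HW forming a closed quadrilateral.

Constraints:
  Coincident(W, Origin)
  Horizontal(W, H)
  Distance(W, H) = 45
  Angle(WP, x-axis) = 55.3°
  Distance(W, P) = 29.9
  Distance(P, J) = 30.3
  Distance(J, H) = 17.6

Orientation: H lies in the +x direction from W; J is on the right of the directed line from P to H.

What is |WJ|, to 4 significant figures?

28.05

Checks: |PJ| = 30.30 ✓; |JH| = 17.60 ✓.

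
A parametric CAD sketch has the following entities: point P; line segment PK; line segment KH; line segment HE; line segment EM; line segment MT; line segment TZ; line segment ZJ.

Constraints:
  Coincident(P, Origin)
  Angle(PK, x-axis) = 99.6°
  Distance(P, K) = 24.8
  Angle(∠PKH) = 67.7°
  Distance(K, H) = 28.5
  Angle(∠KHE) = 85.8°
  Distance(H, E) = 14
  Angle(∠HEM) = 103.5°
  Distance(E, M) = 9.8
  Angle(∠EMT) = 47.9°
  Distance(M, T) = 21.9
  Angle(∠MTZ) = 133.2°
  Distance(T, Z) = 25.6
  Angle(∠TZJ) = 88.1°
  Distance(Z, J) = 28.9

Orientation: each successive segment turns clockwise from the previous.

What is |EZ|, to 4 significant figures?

34.77

P is at the origin; PK runs at 99.6° with length 24.8, so K = (-4.136, 24.45). ∠PKH = 67.7° gives KH at -12.70° from the x-axis; with |KH| = 28.5, H = (23.67, 18.19). ∠KHE = 85.8° gives HE at -106.9° from the x-axis; with |HE| = 14.0, E = (19.60, 4.792). ∠HEM = 103.5° gives EM at 176.6° from the x-axis; with |EM| = 9.8, M = (9.814, 5.373). ∠EMT = 47.9° gives MT at 44.50° from the x-axis; with |MT| = 21.9, T = (25.43, 20.72). ∠MTZ = 133.2° gives TZ at -2.300° from the x-axis; with |TZ| = 25.6, Z = (51.01, 19.70). Then |EZ| = |Z − E| = 34.77.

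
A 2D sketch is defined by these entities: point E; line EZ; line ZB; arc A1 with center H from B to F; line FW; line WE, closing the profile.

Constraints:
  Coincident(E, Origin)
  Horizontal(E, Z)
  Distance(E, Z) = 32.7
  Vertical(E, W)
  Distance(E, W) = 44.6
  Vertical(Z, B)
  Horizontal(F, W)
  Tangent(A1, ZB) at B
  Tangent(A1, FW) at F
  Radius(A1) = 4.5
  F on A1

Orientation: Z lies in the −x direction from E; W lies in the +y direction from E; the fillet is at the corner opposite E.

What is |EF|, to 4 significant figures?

52.77

E is at the origin; E and Z share the same y with |EZ| = 32.7 and Z on the −x side, so Z = (-32.70, 0.000). EW is vertical with |EW| = 44.6 and W on the +y side, so W = (0.000, 44.60). The virtual corner opposite E is at (-32.70, 44.60). Tangency of A1 to ZB means the radius HB is perpendicular to ZB and tangency of A1 to FW means the radius HF is perpendicular to FW, with radius 4.5, so the center H sits 4.5 in from both sides at H = (-28.20, 40.10). That places the tangent points at B = (-32.70, 40.10) on ZB and F = (-28.20, 44.60) on FW. Then |EF| = |F − E| = 52.77.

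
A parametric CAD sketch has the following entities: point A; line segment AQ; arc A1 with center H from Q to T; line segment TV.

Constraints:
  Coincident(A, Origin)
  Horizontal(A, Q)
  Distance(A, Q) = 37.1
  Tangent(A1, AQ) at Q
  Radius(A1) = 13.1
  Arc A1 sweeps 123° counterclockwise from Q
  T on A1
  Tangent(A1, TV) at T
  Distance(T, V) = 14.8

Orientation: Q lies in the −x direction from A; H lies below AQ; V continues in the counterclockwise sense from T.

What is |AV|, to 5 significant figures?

51.652

A is at the origin; A and Q share the same y with |AQ| = 37.1 and Q on the −x side, so Q = (-37.100, 0.0000). Tangency of A1 to AQ means the radius HQ is perpendicular to AQ, so H = Q + (0, -13.1) = (-37.100, -13.100). On A1, Q sits at bearing 90° from H; a 123° counterclockwise sweep puts T at bearing 213°, so T = H + 13.1·(cos 213°, sin 213°) = (-48.087, -20.235). A1 meets TV tangentially, so HT is at right angles to TV, so TV runs along (−sin 213°, cos 213°); with |TV| = 14.8, V = (-40.026, -32.647). Then |AV| = |V − A| = 51.652.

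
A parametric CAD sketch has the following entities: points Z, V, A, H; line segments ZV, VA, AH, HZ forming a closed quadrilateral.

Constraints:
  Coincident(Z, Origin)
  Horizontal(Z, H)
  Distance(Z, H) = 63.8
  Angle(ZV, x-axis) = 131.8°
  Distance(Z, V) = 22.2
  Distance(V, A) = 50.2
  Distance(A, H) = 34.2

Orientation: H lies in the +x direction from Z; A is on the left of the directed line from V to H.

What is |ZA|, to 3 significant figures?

40.1

Z is at the origin; ZH is horizontal with |ZH| = 63.8 and H in +x, so H = (63.8, 0). ZV runs at 131.8° with |ZV| = 22.2, so V = (-14.8, 16.5). A is determined by |VA| = 50.2 and |AH| = 34.2 together: it lies at the intersection of circle(V, 50.2) and circle(H, 34.2). With |VH| = 80.3, the foot of the radical line on VH is 48.6 from V and the perpendicular offset is √(50.2² − 48.6²) = 12.7. Taking the left-of-VH solution: A = (35.3, 19.0).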